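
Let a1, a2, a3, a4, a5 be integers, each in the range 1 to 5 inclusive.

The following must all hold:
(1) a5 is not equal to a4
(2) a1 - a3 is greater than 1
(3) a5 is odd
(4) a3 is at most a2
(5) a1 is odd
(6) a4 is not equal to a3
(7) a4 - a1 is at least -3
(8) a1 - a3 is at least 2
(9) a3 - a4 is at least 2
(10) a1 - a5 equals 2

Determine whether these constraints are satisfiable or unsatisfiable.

Unsatisfiable

Constraints 7, 8, and 9 give a4 − a1 ≥ -3, a1 − a3 ≥ 2, a3 − a4 ≥ 2.
Adding all 3 inequalities: the left sides telescope to 0, and the right sides sum to (-3) + 2 + 2 = 1. So 0 ≥ 1, which is false.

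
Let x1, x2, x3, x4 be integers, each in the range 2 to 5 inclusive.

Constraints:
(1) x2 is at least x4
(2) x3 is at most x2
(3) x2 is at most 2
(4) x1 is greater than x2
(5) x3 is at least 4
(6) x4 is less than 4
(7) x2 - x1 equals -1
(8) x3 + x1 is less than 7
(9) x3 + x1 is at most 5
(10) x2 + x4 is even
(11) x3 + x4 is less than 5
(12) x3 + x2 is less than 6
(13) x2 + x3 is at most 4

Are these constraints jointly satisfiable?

Unsatisfiable

From constraint 5: x3 ≥ 4. From constraints 2 and 3: x3 ≤ x2 and x2 ≤ 2, so x3 ≤ 2. But 2 < 4, so no value of x3 works.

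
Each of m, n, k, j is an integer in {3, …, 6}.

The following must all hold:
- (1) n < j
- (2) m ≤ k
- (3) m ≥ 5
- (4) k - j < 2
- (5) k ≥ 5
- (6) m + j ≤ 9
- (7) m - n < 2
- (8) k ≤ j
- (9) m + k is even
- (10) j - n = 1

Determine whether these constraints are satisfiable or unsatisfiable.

Unsatisfiable

From constraint 3: m ≥ 5. From constraints 5 and 8: j ≥ k ≥ 5. Hence m + j ≥ 10. But constraint 6 requires m + j ≤ 9, and 9 < 10. Contradiction.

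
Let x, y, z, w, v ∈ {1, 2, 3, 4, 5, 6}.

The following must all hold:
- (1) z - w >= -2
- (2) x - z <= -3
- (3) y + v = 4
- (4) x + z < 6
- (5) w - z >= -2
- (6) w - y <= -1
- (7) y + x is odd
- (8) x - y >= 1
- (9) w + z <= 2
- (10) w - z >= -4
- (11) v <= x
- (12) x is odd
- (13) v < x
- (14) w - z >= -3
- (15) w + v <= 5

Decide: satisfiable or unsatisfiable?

Constraints 2, 6, 8, and 10 give w − z ≥ -4, z − x ≥ 3, x − y ≥ 1, y − w ≥ 1.
Adding all 4 inequalities: the left sides telescope to 0, and the right sides sum to (-4) + 3 + 1 + 1 = 1. So 0 ≥ 1, which is false.

Unsatisfiable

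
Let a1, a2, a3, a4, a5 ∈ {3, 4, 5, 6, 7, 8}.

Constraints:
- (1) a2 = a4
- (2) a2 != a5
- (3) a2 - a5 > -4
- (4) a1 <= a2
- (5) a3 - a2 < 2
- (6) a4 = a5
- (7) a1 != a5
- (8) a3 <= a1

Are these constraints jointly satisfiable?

From constraints 1 and 6, a2 = a4 = a5, so a2 = a5. But constraint 2 says a2 ≠ a5. Contradiction.

Unsatisfiable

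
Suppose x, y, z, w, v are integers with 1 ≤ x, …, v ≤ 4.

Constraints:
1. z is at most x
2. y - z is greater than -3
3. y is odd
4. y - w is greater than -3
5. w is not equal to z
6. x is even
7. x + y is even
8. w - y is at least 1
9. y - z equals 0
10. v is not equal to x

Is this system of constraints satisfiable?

Constraint 6 makes x even and constraint 3 makes y odd, so x + y must be odd. Constraint 7 says x + y is even — contradiction.

Unsatisfiable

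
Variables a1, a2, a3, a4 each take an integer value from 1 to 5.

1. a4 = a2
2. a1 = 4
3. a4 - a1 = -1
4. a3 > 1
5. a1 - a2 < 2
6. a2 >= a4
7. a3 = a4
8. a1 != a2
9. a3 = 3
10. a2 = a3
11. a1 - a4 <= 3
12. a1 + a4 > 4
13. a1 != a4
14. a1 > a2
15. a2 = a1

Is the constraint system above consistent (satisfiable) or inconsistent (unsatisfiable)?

Unsatisfiable

Constraint 9 fixes a3 = 3 and constraint 2 fixes a1 = 4. Constraints 1, 7, and 15 give a3 = a4 = a2 = a1, so a3 = a1. But 3 ≠ 4 — contradiction.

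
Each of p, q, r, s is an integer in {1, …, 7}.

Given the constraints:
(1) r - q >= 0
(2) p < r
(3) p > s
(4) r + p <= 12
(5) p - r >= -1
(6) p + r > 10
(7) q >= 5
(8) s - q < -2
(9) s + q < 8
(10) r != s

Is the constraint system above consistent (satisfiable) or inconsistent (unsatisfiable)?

Satisfiable

Setting (p, q, r, s) = (5, 5, 6, 1) satisfies everything: constraint 1: r - q = 1; constraint 4: r + p = 11; constraint 5: p - r = -1, and the others follow.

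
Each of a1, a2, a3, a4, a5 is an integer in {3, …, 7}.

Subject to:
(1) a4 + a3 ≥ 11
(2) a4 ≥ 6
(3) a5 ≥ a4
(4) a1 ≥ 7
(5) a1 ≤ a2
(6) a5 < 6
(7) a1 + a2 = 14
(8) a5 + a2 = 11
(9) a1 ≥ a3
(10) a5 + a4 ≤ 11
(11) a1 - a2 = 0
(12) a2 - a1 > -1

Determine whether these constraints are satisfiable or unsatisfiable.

Unsatisfiable

From constraints 2 and 3: a5 ≥ a4 ≥ 6. From constraints 4 and 5: a2 ≥ a1 ≥ 7. Hence a5 + a2 ≥ 13. But constraint 8 requires a5 + a2 = 11, and 11 < 13. Contradiction.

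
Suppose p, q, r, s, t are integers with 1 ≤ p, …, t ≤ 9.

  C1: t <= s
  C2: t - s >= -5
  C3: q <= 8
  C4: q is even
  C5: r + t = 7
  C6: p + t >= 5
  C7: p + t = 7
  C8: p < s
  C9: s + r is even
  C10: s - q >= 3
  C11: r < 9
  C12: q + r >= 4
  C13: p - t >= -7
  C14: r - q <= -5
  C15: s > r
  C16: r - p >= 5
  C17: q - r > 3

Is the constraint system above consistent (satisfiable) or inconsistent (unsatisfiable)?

Constraints 2, 10, 13, 14, and 16 give t − s ≥ -5, s − q ≥ 3, q − r ≥ 5, r − p ≥ 5, p − t ≥ -7.
Adding all 5 inequalities: the left sides telescope to 0, and the right sides sum to (-5) + 3 + 5 + 5 + (-7) = 1. So 0 ≥ 1, which is false.

Unsatisfiable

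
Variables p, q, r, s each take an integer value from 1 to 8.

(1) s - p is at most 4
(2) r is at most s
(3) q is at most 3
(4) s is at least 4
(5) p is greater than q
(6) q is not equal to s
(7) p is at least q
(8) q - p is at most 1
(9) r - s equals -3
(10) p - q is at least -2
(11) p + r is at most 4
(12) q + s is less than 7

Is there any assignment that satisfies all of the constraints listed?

Satisfiable

The assignment p = 2, q = 1, r = 2, s = 5 works:
  constraint 1 holds since s - p = 3.
  constraint 8 holds since q - p = -1.
  constraint 9 holds since r - s = -3.
The rest check out directly.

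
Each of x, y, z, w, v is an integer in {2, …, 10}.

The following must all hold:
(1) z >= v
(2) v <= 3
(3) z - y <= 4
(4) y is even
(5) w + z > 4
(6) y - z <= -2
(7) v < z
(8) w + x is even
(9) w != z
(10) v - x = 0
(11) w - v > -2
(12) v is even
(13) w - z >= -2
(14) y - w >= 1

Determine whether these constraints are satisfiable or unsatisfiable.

Constraints 6, 13, and 14 give w − z ≥ -2, z − y ≥ 2, y − w ≥ 1.
Adding all 3 inequalities: the left sides telescope to 0, and the right sides sum to (-2) + 2 + 1 = 1. So 0 ≥ 1, which is false.

Unsatisfiable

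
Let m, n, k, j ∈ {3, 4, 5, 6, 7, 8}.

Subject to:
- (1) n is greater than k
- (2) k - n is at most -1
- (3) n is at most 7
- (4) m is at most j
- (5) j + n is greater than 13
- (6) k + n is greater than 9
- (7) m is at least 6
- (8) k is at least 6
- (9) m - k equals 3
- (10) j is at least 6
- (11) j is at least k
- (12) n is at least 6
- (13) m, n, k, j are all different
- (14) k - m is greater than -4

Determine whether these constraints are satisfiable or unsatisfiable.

Constraints 7, 8, 10, and 12 confine each of m, n, k, j to the 3 values {6, …, 8} (the domain already gives each ≤ 8).
Constraint 13 requires all 4 of them to be distinct, but only 3 values are available — impossible by the pigeonhole principle.

Unsatisfiable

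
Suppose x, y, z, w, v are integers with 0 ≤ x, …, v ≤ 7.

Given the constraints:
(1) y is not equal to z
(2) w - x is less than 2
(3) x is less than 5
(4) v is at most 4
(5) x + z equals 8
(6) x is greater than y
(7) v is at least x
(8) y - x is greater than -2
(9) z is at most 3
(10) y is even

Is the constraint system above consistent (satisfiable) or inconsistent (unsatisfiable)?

Unsatisfiable

From constraints 4 and 7: x ≤ v ≤ 4. From constraint 9: z ≤ 3. Hence x + z ≤ 7. But constraint 5 requires x + z = 8, and 8 > 7. Contradiction.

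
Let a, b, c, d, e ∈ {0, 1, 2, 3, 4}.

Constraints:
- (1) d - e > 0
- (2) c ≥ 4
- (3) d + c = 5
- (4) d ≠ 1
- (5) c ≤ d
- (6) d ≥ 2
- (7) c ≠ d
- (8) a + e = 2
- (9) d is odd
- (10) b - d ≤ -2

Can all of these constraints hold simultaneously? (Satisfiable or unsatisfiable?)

From constraint 6: d ≥ 2. From constraint 2: c ≥ 4. Hence d + c ≥ 6. But constraint 3 requires d + c = 5, and 5 < 6. Contradiction.

Unsatisfiable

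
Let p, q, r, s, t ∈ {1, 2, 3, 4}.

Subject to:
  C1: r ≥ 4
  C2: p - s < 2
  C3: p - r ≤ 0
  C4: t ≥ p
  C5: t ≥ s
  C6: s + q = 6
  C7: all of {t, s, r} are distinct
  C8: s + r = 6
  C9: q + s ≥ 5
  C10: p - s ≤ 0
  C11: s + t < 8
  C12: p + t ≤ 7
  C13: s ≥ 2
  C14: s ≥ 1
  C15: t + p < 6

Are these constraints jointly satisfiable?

One satisfying assignment is p = 2, q = 4, r = 4, s = 2, t = 3.
For the less obvious constraints — constraint 2: p - s = 0; constraint 3: p - r = -2; constraint 6: s + q = 6 — and the others hold by inspection.

Satisfiable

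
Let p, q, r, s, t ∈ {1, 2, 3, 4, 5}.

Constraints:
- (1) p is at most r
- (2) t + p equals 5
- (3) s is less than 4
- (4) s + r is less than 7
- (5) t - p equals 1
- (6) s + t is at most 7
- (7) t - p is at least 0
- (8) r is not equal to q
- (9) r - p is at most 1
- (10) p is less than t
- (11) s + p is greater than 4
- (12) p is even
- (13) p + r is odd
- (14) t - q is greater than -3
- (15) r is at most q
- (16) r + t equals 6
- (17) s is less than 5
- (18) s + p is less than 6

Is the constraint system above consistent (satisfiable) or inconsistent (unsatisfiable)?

The assignment p = 2, q = 5, r = 3, s = 3, t = 3 works:
  constraint 2 holds since t + p = 5.
  constraint 4 holds since s + r = 6.
  constraint 5 holds since t - p = 1.
The rest check out directly.

Satisfiable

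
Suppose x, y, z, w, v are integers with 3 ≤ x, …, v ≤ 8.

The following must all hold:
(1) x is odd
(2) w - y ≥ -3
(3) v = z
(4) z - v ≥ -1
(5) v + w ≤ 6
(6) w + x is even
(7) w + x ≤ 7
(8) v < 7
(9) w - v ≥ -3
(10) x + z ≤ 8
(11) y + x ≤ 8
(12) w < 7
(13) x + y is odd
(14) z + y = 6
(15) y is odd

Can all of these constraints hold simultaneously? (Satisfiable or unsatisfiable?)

Unsatisfiable

Constraint 1 makes x odd and constraint 15 makes y odd, so x + y must be even. Constraint 13 says x + y is odd — contradiction.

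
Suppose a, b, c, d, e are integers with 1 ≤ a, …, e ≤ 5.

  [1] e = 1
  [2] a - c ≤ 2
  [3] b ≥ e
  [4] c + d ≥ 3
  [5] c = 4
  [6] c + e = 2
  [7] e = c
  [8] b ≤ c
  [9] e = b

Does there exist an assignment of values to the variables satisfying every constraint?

Unsatisfiable

Constraint 1 fixes e = 1 and constraint 5 fixes c = 4, but constraint 7 requires e = c. Since 1 ≠ 4, contradiction.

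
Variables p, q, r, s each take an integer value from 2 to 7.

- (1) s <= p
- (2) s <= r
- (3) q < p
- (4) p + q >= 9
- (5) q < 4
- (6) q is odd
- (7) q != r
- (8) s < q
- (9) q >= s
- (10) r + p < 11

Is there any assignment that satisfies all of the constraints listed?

The assignment p = 6, q = 3, r = 2, s = 2 works:
  constraint 4 holds since p + q = 9.
  constraint 10 holds since r + p = 8.
The rest check out directly.

Satisfiable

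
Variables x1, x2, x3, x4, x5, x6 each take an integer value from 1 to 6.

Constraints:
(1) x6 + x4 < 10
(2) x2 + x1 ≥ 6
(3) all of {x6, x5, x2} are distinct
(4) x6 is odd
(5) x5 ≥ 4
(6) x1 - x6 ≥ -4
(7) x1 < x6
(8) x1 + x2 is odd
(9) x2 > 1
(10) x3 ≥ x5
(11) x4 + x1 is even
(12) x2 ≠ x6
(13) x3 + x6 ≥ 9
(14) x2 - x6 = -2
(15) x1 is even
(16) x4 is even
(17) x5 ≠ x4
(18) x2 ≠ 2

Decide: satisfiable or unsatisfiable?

Take x1 = 4, x2 = 3, x3 = 4, x4 = 2, x5 = 4, x6 = 5. Then constraint 1: x6 + x4 = 7; constraint 2: x2 + x1 = 7; constraint 6: x1 - x6 = -1, and every other listed constraint is also met.

Satisfiable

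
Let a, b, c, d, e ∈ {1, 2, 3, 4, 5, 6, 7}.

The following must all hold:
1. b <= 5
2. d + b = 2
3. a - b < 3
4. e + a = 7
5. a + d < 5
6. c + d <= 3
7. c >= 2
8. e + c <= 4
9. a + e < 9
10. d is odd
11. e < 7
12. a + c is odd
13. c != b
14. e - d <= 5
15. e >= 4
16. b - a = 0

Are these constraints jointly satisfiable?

From constraint 15: e ≥ 4. From constraint 7: c ≥ 2. Hence e + c ≥ 6. But constraint 8 requires e + c ≤ 4, and 4 < 6. Contradiction.

Unsatisfiable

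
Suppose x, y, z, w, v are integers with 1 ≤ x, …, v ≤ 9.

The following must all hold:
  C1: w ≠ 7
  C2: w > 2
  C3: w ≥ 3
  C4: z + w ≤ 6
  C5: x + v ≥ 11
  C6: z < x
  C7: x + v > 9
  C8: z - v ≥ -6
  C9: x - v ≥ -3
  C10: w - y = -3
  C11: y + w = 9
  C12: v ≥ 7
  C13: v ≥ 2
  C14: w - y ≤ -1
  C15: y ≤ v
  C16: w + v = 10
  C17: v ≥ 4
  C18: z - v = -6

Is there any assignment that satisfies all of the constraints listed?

Satisfiable

Setting (x, y, z, w, v) = (5, 6, 1, 3, 7) satisfies everything: constraint 4: z + w = 4; constraint 5: x + v = 12; constraint 7: x + v = 12, and the others follow.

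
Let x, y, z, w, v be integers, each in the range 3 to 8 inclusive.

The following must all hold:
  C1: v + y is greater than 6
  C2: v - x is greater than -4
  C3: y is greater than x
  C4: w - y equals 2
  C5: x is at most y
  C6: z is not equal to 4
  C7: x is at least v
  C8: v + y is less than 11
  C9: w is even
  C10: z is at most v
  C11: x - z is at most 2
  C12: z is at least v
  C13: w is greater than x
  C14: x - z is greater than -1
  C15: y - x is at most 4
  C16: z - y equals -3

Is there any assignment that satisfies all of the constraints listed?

Setting (x, y, z, w, v) = (5, 6, 3, 8, 3) satisfies everything: constraint 1: v + y = 9; constraint 2: v - x = -2; constraint 4: w - y = 2, and the others follow.

Satisfiable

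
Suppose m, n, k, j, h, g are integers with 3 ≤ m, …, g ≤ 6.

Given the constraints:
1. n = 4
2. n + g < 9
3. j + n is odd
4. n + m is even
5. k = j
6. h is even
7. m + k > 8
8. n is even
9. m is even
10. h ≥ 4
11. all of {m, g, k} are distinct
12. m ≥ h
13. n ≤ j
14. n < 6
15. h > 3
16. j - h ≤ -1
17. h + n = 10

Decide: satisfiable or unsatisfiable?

Try m = 6, n = 4, k = 5, j = 5, h = 6, g = 3.
Check constraint 2: n + g = 7; constraint 7: m + k = 11. The remaining constraints are straightforward to verify.

Satisfiable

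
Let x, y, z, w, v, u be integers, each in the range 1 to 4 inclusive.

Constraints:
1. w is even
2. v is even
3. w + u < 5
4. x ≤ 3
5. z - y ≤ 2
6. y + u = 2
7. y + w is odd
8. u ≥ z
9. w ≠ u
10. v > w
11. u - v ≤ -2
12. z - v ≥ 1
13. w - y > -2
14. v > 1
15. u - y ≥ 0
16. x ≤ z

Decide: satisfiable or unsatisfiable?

Unsatisfiable

Constraints 5, 11, 12, and 15 give z − v ≥ 1, v − u ≥ 2, u − y ≥ 0, y − z ≥ -2.
Adding all 4 inequalities: the left sides telescope to 0, and the right sides sum to 1 + 2 + 0 + (-2) = 1. So 0 ≥ 1, which is false.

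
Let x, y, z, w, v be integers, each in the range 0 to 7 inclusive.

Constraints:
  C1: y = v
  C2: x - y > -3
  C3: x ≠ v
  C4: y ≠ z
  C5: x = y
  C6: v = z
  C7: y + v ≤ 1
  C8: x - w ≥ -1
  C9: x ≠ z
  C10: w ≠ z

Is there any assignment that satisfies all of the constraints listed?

From constraints 1, 5, and 6, x = y = v = z, so x = z. But constraint 9 says x ≠ z. Contradiction.

Unsatisfiable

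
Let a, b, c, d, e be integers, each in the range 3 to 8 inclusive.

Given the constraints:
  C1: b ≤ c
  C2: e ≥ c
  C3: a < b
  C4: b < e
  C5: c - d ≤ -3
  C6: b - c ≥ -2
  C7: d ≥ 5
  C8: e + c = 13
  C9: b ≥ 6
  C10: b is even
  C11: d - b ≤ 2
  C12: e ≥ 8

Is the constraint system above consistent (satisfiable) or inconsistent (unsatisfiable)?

Unsatisfiable

From constraint 12: e ≥ 8. From constraints 1 and 9: c ≥ b ≥ 6. Hence e + c ≥ 14. But constraint 8 requires e + c = 13, and 13 < 14. Contradiction.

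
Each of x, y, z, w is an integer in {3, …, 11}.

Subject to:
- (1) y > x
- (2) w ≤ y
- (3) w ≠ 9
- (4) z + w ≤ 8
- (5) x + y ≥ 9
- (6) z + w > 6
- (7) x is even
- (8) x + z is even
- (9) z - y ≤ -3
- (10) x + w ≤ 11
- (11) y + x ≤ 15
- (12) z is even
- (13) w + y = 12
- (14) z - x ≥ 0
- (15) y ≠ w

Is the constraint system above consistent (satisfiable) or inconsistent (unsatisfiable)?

Satisfiable

Take x = 4, y = 8, z = 4, w = 4. Then constraint 4: z + w = 8; constraint 5: x + y = 12; constraint 6: z + w = 8, and every other listed constraint is also met.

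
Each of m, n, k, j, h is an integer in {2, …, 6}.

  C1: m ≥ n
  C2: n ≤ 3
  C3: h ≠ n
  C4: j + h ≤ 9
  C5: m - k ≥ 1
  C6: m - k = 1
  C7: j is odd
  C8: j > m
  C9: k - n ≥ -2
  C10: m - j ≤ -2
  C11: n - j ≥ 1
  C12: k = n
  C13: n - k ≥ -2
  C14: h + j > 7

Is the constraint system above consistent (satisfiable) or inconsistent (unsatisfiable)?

Constraints 5, 9, 10, and 11 give m − k ≥ 1, k − n ≥ -2, n − j ≥ 1, j − m ≥ 2.
Adding all 4 inequalities: the left sides telescope to 0, and the right sides sum to 1 + (-2) + 1 + 2 = 2. So 0 ≥ 2, which is false.

Unsatisfiable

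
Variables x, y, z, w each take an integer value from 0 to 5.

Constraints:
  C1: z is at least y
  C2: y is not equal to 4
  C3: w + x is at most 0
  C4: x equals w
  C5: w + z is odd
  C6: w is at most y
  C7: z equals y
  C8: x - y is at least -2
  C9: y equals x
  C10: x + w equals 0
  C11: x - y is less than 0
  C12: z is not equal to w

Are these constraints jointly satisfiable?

From constraints 4, 7, and 9, z = y = x = w, so z = w. But constraint 12 says z ≠ w. Contradiction.

Unsatisfiable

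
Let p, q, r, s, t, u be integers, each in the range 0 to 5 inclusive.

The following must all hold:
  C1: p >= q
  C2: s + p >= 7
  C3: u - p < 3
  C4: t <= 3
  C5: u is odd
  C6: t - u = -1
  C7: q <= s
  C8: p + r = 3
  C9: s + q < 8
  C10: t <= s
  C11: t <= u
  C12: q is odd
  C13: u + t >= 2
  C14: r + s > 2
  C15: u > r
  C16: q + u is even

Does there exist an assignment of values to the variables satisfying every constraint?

Satisfiable

Setting (p, q, r, s, t, u) = (3, 3, 0, 4, 2, 3) satisfies everything: constraint 2: s + p = 7; constraint 3: u - p = 0; constraint 6: t - u = -1, and the others follow.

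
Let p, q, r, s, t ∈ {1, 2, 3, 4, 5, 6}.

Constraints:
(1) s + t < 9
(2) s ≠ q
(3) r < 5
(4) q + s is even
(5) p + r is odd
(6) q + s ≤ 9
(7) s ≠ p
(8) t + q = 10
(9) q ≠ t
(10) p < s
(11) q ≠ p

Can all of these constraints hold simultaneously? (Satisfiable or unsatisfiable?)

Try p = 1, q = 6, r = 4, s = 2, t = 4.
Check constraint 1: s + t = 6; constraint 6: q + s = 8. The remaining constraints are straightforward to verify.

Satisfiable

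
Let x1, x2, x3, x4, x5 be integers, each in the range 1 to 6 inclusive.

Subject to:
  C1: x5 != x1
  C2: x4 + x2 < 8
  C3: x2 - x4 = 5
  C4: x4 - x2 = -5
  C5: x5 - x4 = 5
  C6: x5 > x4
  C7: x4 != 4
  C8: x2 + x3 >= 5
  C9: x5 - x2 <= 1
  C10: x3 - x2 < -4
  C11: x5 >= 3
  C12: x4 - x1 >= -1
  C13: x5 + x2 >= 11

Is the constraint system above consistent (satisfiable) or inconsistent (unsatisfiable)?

Satisfiable

Try x1 = 1, x2 = 6, x3 = 1, x4 = 1, x5 = 6.
Check constraint 2: x4 + x2 = 7; constraint 3: x2 - x4 = 5; constraint 4: x4 - x2 = -5. The remaining constraints are straightforward to verify.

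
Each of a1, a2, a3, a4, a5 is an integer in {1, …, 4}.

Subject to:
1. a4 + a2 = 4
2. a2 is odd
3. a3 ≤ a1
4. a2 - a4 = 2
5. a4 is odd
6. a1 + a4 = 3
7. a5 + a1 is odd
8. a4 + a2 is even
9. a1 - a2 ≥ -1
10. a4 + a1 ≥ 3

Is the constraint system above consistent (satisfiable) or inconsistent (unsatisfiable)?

Satisfiable

One satisfying assignment is a1 = 2, a2 = 3, a3 = 1, a4 = 1, a5 = 1.
For the less obvious constraints — constraint 1: a4 + a2 = 4; constraint 4: a2 - a4 = 2 — and the others hold by inspection.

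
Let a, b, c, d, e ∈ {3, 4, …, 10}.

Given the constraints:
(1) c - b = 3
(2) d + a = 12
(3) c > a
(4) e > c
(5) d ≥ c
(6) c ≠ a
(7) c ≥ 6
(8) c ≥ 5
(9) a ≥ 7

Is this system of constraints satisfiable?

Unsatisfiable

From constraints 5 and 7: d ≥ c ≥ 6. From constraint 9: a ≥ 7. Hence d + a ≥ 13. But constraint 2 requires d + a = 12, and 12 < 13. Contradiction.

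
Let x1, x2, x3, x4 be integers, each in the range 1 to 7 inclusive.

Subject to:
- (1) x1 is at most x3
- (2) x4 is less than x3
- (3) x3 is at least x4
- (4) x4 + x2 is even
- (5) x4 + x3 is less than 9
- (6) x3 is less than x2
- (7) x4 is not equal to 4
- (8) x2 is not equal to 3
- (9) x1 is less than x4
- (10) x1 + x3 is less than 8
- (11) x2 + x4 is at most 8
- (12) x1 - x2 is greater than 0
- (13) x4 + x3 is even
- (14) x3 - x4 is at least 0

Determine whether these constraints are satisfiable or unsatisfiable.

Unsatisfiable

Constraints 2, 6, 9, and 12 give x3 < x2, x2 < x1, x1 < x4, x4 < x3. Chaining: x3 < x2 < x1 < x4 < x3, which forces x3 < x3 — impossible.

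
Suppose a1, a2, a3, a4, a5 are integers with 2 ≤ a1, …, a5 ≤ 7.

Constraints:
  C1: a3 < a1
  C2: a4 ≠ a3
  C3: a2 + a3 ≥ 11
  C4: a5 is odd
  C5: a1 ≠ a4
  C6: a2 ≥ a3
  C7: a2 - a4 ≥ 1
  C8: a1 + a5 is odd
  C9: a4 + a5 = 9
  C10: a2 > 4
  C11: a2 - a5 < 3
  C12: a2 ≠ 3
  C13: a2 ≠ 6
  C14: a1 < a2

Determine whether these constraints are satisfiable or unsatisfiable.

Try a1 = 6, a2 = 7, a3 = 5, a4 = 4, a5 = 5.
Check constraint 3: a2 + a3 = 12; constraint 7: a2 - a4 = 3; constraint 9: a4 + a5 = 9. The remaining constraints are straightforward to verify.

Satisfiable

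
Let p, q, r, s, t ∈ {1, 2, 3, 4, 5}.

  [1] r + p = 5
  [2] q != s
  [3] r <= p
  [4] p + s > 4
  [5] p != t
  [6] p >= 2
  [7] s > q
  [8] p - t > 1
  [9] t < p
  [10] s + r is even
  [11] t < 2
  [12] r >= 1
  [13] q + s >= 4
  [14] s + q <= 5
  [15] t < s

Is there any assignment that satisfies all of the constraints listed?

Satisfiable

The assignment p = 3, q = 1, r = 2, s = 4, t = 1 works:
  constraint 1 holds since r + p = 5.
  constraint 4 holds since p + s = 7.
The rest check out directly.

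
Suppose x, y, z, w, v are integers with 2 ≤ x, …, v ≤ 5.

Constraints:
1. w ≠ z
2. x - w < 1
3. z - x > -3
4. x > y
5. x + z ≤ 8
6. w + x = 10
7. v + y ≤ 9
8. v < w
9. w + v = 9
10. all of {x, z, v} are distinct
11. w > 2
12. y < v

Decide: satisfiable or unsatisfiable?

Satisfiable

Setting (x, y, z, w, v) = (5, 3, 3, 5, 4) satisfies everything: constraint 2: x - w = 0; constraint 3: z - x = -2; constraint 5: x + z = 8, and the others follow.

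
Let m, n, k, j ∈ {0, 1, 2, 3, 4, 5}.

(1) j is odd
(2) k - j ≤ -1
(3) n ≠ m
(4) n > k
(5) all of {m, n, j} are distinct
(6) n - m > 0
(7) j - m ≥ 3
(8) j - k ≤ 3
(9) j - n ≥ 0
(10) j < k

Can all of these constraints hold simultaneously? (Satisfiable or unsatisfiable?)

Unsatisfiable

Constraints 4, 9, and 10 give j < k, k < n, n ≤ j. Chaining: j < k < n ≤ j, which forces j < j — impossible.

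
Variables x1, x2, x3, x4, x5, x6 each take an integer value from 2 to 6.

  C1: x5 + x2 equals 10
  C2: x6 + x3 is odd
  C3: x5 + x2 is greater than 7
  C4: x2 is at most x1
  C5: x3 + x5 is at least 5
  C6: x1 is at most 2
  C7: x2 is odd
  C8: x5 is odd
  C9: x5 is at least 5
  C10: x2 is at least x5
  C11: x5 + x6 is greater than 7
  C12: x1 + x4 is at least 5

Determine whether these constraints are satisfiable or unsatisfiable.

Unsatisfiable

From constraints 9 and 10: x2 ≥ x5 and x5 ≥ 5, so x2 ≥ 5. From constraints 4 and 6: x2 ≤ x1 and x1 ≤ 2, so x2 ≤ 2. But 2 < 5, so no value of x2 works.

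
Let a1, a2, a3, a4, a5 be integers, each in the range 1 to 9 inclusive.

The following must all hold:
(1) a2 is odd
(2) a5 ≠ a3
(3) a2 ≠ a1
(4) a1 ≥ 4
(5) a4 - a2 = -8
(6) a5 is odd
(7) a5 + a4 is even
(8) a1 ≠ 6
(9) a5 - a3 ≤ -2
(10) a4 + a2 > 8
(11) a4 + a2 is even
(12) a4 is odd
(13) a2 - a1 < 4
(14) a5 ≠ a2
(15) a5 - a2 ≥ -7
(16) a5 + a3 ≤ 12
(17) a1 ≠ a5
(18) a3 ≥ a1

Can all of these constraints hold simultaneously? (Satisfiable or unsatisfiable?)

Try a1 = 8, a2 = 9, a3 = 8, a4 = 1, a5 = 3.
Check constraint 5: a4 - a2 = -8; constraint 9: a5 - a3 = -5. The remaining constraints are straightforward to verify.

Satisfiable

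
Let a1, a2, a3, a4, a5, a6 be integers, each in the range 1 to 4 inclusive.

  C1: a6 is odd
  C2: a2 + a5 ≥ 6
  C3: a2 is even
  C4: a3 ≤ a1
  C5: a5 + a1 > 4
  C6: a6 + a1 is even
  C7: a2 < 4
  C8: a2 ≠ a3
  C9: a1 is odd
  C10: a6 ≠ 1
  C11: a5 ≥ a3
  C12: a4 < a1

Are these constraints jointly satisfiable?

One satisfying assignment is a1 = 3, a2 = 2, a3 = 1, a4 = 1, a5 = 4, a6 = 3.
For the less obvious constraints — constraint 2: a2 + a5 = 6; constraint 5: a5 + a1 = 7 — and the others hold by inspection.

Satisfiable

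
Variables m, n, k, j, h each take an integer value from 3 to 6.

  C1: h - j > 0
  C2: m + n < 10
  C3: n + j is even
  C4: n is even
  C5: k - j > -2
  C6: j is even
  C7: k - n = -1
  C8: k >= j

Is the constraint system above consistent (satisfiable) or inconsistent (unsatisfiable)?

One satisfying assignment is m = 3, n = 6, k = 5, j = 4, h = 5.
For the less obvious constraints — constraint 1: h - j = 1; constraint 2: m + n = 9 — and the others hold by inspection.

Satisfiable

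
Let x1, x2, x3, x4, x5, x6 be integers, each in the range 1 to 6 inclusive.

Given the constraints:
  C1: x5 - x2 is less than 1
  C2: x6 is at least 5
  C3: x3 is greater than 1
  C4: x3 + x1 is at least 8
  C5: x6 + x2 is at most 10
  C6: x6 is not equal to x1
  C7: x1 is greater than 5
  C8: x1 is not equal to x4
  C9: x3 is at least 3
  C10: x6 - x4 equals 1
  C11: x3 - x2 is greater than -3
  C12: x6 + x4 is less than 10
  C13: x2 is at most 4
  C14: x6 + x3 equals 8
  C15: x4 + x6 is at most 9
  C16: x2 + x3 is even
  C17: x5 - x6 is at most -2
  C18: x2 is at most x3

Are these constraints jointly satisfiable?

Try x1 = 6, x2 = 3, x3 = 3, x4 = 4, x5 = 2, x6 = 5.
Check constraint 1: x5 - x2 = -1; constraint 4: x3 + x1 = 9. The remaining constraints are straightforward to verify.

Satisfiable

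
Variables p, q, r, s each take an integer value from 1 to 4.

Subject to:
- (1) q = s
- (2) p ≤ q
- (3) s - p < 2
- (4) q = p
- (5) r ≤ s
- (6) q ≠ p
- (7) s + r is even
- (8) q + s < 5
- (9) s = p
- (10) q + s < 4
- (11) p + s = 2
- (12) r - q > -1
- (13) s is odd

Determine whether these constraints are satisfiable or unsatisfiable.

Unsatisfiable

From constraints 1 and 9, q = s = p, so q = p. But constraint 6 says q ≠ p. Contradiction.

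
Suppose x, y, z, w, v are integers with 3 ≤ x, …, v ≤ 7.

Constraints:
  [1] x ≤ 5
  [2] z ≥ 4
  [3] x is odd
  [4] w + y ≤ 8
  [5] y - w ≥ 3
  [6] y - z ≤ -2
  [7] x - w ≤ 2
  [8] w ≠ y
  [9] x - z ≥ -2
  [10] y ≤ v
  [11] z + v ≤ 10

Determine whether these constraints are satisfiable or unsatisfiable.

Constraints 5, 6, 7, and 9 give w − x ≥ -2, x − z ≥ -2, z − y ≥ 2, y − w ≥ 3.
Adding all 4 inequalities: the left sides telescope to 0, and the right sides sum to (-2) + (-2) + 2 + 3 = 1. So 0 ≥ 1, which is false.

Unsatisfiable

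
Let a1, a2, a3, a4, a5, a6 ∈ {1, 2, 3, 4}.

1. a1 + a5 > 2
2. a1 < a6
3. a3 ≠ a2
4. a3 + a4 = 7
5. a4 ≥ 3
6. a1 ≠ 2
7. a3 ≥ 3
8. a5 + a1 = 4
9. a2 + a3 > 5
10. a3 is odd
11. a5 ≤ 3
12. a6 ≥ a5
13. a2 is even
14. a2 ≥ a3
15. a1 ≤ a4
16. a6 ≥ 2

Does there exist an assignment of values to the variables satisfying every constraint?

Take a1 = 1, a2 = 4, a3 = 3, a4 = 4, a5 = 3, a6 = 4. Then constraint 1: a1 + a5 = 4; constraint 4: a3 + a4 = 7; constraint 8: a5 + a1 = 4, and every other listed constraint is also met.

Satisfiable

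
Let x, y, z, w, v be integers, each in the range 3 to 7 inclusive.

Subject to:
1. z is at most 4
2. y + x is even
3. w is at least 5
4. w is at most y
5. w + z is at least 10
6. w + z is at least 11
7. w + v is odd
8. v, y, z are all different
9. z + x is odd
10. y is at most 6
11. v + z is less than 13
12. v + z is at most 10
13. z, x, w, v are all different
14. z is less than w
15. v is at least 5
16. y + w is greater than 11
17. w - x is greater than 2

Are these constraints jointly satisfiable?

From constraints 4 and 10: w ≤ y ≤ 6. From constraint 1: z ≤ 4. Hence w + z ≤ 10. But constraint 6 requires w + z ≥ 11, and 11 > 10. Contradiction.

Unsatisfiable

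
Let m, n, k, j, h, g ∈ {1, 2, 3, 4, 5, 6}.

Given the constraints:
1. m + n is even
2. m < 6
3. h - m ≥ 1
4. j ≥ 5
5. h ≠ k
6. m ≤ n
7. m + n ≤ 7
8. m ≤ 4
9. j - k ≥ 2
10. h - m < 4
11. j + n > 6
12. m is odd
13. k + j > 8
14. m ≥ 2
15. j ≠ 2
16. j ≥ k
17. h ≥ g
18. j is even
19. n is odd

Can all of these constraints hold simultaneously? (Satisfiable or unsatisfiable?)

The assignment m = 3, n = 3, k = 3, j = 6, h = 6, g = 6 works:
  constraint 3 holds since h - m = 3.
  constraint 7 holds since m + n = 6.
  constraint 9 holds since j - k = 3.
The rest check out directly.

Satisfiable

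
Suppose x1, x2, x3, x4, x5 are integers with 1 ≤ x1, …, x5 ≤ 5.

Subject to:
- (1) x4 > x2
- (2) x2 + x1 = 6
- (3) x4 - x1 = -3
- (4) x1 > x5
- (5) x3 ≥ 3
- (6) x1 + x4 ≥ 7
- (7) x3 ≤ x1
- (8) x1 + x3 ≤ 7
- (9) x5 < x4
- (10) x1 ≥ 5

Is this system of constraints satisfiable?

From constraint 10: x1 ≥ 5. From constraint 5: x3 ≥ 3. Hence x1 + x3 ≥ 8. But constraint 8 requires x1 + x3 ≤ 7, and 7 < 8. Contradiction.

Unsatisfiable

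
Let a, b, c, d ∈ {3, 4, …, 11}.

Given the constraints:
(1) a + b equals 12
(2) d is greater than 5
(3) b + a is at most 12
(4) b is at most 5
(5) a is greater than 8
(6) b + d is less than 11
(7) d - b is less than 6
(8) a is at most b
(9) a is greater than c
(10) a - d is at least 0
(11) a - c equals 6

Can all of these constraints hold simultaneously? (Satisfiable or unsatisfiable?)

Unsatisfiable

From constraint 5: a ≥ 9. From constraints 4 and 8: a ≤ b and b ≤ 5, so a ≤ 5. But 5 < 9, so no value of a works.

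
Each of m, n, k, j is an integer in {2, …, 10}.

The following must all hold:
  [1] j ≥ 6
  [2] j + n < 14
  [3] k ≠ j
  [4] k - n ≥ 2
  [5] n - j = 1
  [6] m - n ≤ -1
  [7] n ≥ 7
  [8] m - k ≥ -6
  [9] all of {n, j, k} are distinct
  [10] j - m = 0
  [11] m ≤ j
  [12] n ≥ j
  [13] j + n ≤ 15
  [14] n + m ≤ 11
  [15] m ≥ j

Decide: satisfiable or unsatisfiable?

From constraint 7: n ≥ 7. From constraints 1 and 15: m ≥ j ≥ 6. Hence n + m ≥ 13. But constraint 14 requires n + m ≤ 11, and 11 < 13. Contradiction.

Unsatisfiable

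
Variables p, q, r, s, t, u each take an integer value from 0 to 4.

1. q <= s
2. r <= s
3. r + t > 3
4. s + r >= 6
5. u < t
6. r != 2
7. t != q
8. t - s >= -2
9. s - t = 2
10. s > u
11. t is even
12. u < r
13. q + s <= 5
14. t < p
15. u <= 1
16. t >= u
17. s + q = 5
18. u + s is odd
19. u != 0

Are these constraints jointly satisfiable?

Setting (p, q, r, s, t, u) = (4, 1, 4, 4, 2, 1) satisfies everything: constraint 3: r + t = 6; constraint 4: s + r = 8, and the others follow.

Satisfiable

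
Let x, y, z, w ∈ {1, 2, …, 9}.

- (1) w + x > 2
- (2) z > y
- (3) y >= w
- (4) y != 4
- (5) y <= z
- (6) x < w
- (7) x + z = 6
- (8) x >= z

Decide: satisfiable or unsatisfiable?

Constraints 2, 3, 6, and 8 give x < w, w ≤ y, y < z, z ≤ x. Chaining: x < w ≤ y < z ≤ x, which forces x < x — impossible.

Unsatisfiable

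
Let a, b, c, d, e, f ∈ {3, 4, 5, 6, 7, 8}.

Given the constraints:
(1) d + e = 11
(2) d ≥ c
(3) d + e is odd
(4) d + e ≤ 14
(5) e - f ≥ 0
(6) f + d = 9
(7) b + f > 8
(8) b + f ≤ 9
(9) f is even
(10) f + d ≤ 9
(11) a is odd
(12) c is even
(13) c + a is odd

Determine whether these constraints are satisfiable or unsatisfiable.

Satisfiable

The assignment a = 5, b = 5, c = 4, d = 5, e = 6, f = 4 works:
  constraint 1 holds since d + e = 11.
  constraint 4 holds since d + e = 11.
The rest check out directly.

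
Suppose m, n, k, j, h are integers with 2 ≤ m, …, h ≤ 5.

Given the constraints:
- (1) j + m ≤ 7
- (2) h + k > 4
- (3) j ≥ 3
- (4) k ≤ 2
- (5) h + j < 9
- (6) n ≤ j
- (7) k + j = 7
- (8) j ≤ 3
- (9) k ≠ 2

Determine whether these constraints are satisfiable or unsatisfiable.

From constraint 4: k ≤ 2. From constraint 8: j ≤ 3. Hence k + j ≤ 5. But constraint 7 requires k + j = 7, and 7 > 5. Contradiction.

Unsatisfiable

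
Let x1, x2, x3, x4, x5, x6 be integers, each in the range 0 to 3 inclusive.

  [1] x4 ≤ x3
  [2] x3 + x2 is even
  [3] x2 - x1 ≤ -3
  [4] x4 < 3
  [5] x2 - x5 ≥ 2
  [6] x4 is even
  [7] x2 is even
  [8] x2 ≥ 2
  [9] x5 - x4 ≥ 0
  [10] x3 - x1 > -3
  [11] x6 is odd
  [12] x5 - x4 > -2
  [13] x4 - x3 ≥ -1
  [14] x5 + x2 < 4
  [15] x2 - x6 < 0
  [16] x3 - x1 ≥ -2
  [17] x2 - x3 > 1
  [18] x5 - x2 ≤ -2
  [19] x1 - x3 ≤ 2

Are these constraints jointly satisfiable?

Constraints 3, 5, 9, 13, and 19 give x2 − x5 ≥ 2, x5 − x4 ≥ 0, x4 − x3 ≥ -1, x3 − x1 ≥ -2, x1 − x2 ≥ 3.
Adding all 5 inequalities: the left sides telescope to 0, and the right sides sum to 2 + 0 + (-1) + (-2) + 3 = 2. So 0 ≥ 2, which is false.

Unsatisfiable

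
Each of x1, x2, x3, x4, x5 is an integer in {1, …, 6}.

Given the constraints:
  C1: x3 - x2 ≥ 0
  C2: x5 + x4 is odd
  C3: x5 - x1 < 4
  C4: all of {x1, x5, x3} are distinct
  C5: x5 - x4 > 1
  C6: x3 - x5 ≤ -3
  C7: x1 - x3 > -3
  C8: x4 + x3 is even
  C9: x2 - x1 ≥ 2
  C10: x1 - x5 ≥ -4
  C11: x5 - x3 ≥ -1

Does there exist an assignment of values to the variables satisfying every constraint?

Unsatisfiable

Constraints 1, 6, 9, and 10 give x1 − x5 ≥ -4, x5 − x3 ≥ 3, x3 − x2 ≥ 0, x2 − x1 ≥ 2.
Adding all 4 inequalities: the left sides telescope to 0, and the right sides sum to (-4) + 3 + 0 + 2 = 1. So 0 ≥ 1, which is false.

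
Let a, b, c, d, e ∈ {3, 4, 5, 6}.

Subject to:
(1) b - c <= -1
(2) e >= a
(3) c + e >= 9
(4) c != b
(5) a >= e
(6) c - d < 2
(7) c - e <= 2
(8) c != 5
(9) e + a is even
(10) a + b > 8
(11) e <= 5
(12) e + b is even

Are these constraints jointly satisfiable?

Try a = 5, b = 5, c = 6, d = 6, e = 5.
Check constraint 1: b - c = -1; constraint 3: c + e = 11; constraint 6: c - d = 0. The remaining constraints are straightforward to verify.

Satisfiable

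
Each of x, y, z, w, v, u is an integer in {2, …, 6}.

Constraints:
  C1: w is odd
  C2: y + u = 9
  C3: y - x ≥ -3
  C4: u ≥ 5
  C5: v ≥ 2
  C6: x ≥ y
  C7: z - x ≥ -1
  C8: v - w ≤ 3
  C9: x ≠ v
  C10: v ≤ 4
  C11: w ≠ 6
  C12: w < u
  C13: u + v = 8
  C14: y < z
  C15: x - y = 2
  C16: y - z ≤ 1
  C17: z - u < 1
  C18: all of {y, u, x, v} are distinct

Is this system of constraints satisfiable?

Satisfiable

Try x = 6, y = 4, z = 5, w = 3, v = 3, u = 5.
Check constraint 2: y + u = 9; constraint 3: y - x = -2. The remaining constraints are straightforward to verify.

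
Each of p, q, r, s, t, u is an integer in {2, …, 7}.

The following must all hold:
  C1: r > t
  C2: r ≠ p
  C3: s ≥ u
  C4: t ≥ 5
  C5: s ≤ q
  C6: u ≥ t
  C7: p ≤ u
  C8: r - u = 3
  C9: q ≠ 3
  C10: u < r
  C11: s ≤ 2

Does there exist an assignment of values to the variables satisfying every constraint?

From constraints 4 and 6: u ≥ t and t ≥ 5, so u ≥ 5. From constraints 3 and 11: u ≤ s and s ≤ 2, so u ≤ 2. But 2 < 5, so no value of u works.

Unsatisfiable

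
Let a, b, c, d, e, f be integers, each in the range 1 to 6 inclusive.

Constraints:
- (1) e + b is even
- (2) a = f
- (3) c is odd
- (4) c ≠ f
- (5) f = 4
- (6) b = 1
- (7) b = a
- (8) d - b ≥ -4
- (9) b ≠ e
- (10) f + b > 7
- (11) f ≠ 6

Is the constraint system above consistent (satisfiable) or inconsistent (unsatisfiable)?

Constraint 6 fixes b = 1 and constraint 5 fixes f = 4. Constraints 2 and 7 give b = a = f, so b = f. But 1 ≠ 4 — contradiction.

Unsatisfiable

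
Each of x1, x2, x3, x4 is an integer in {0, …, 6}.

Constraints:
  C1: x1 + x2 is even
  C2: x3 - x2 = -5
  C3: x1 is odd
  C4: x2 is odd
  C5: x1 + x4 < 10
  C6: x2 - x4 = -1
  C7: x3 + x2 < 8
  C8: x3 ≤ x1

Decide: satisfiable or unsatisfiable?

Setting (x1, x2, x3, x4) = (1, 5, 0, 6) satisfies everything: constraint 2: x3 - x2 = -5; constraint 5: x1 + x4 = 7, and the others follow.

Satisfiable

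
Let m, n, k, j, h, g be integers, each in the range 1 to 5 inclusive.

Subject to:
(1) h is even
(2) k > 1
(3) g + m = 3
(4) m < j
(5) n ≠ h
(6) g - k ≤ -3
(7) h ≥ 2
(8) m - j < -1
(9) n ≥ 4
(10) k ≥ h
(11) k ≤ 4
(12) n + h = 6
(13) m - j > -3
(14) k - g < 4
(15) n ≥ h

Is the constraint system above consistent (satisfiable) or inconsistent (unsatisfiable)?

Satisfiable

Setting (m, n, k, j, h, g) = (2, 4, 4, 4, 2, 1) satisfies everything: constraint 3: g + m = 3; constraint 6: g - k = -3, and the others follow.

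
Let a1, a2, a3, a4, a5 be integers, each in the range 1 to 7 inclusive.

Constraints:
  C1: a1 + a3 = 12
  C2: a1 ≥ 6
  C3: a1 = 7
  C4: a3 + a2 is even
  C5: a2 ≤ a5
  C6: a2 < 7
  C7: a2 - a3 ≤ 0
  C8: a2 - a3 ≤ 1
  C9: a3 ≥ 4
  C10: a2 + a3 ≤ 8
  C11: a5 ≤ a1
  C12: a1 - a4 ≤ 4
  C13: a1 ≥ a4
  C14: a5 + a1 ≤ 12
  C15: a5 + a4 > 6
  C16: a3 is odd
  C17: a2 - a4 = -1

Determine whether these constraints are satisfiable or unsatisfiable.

Try a1 = 7, a2 = 3, a3 = 5, a4 = 4, a5 = 4.
Check constraint 1: a1 + a3 = 12; constraint 7: a2 - a3 = -2; constraint 8: a2 - a3 = -2. The remaining constraints are straightforward to verify.

Satisfiable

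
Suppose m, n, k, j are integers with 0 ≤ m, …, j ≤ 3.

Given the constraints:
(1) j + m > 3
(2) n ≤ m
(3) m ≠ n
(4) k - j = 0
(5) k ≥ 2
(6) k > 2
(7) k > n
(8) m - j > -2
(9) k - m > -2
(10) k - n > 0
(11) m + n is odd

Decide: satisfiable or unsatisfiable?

Take m = 3, n = 0, k = 3, j = 3. Then constraint 1: j + m = 6; constraint 4: k - j = 0; constraint 8: m - j = 0, and every other listed constraint is also met.

Satisfiable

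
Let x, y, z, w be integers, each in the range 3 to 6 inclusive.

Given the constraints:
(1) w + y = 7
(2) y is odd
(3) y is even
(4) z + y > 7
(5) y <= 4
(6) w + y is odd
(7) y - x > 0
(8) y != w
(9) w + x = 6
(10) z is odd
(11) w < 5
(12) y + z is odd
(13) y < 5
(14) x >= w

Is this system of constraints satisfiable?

Constraint 2 makes y odd and constraint 10 makes z odd, so y + z must be even. Constraint 12 says y + z is odd — contradiction.

Unsatisfiable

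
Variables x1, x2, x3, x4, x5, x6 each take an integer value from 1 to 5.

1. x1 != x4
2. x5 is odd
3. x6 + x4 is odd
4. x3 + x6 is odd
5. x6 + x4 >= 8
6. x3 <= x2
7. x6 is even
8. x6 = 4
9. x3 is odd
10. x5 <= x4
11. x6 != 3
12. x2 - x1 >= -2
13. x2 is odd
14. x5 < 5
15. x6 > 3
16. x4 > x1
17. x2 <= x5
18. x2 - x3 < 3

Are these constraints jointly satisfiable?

Satisfiable

Take x1 = 1, x2 = 1, x3 = 1, x4 = 5, x5 = 1, x6 = 4. Then constraint 5: x6 + x4 = 9; constraint 12: x2 - x1 = 0; constraint 18: x2 - x3 = 0, and every other listed constraint is also met.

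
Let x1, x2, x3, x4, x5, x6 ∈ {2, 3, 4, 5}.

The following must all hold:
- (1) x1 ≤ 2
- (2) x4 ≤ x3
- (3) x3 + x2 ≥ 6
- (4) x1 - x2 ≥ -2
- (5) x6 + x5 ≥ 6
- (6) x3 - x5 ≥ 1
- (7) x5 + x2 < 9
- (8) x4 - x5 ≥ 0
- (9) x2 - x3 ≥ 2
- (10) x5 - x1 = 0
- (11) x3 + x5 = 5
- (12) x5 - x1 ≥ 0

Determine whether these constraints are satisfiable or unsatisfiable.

Unsatisfiable

Constraints 4, 6, 9, and 12 give x3 − x5 ≥ 1, x5 − x1 ≥ 0, x1 − x2 ≥ -2, x2 − x3 ≥ 2.
Adding all 4 inequalities: the left sides telescope to 0, and the right sides sum to 1 + 0 + (-2) + 2 = 1. So 0 ≥ 1, which is false.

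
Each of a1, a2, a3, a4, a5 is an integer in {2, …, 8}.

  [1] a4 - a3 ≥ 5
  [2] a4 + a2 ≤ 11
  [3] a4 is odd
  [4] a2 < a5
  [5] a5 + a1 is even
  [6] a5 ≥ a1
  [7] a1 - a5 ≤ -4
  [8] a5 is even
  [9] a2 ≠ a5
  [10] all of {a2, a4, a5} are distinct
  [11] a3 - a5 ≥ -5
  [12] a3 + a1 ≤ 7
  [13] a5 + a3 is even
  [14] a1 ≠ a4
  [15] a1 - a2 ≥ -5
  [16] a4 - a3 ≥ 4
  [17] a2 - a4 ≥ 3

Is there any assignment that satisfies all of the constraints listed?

Unsatisfiable

Constraints 7, 11, 15, 16, and 17 give a5 − a1 ≥ 4, a1 − a2 ≥ -5, a2 − a4 ≥ 3, a4 − a3 ≥ 4, a3 − a5 ≥ -5.
Adding all 5 inequalities: the left sides telescope to 0, and the right sides sum to 4 + (-5) + 3 + 4 + (-5) = 1. So 0 ≥ 1, which is false.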